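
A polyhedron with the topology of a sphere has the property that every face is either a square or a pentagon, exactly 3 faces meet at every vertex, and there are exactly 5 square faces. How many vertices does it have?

Let x be the number of pentagons; then F = 5 + x.
Edge–face incidences: 2E = 4·5 + 5·x = 20 + 5x.
Every vertex has degree 3, so 3V = 2E.
Euler: V − E + F = 2 ⇒ (2E)/3 − E + (5 + x) = 2.
Multiply by 6: 2·(2E) − 3·(2E) + 6·(5 + x) = 12, i.e. 30 + 6x − (20 + 5x) = 12.
Collecting terms: x + 10 = 12, so x = 2.
Then 2E = 20 + 5·2 = 30, so E = 15, V = 2E/3 = 10, F = 5 + 2 = 7.

10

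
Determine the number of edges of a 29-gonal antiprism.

An antiprism on an n-gon has two n-gon caps and 2n triangles: V = 2·29 = 58, E = 4·29 = 116, F = 2·29 + 2 = 60.
Check: V − E + F = 58 − 116 + 60 = 2.

116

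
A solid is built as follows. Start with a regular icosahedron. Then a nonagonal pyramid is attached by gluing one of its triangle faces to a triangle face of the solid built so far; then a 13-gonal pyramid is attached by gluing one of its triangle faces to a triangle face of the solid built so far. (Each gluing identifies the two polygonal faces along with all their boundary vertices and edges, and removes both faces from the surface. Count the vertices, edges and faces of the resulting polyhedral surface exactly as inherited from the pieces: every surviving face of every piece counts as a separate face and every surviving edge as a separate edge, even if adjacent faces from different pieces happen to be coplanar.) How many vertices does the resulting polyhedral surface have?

30

A regular icosahedron: V=12, E=30, F=20.
Attach a nonagonal pyramid (V=10, E=18, F=10) along a 3-gon: merge 3 vertices and 3 edges, delete both glued faces → V=19, E=45, F=28.
Attach a 13-gonal pyramid (V=14, E=26, F=14) along a 3-gon: merge 3 vertices and 3 edges, delete both glued faces → V=30, E=68, F=40.
Check: V − E + F = 30 − 68 + 40 = 2.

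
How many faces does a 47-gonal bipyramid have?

A bipyramid over an n-gon has 2n triangular faces and n + 2 vertices: V = 47 + 2 = 49, E = 3·47 = 141, F = 2·47 = 94.
Check: V − E + F = 49 − 141 + 94 = 2.

94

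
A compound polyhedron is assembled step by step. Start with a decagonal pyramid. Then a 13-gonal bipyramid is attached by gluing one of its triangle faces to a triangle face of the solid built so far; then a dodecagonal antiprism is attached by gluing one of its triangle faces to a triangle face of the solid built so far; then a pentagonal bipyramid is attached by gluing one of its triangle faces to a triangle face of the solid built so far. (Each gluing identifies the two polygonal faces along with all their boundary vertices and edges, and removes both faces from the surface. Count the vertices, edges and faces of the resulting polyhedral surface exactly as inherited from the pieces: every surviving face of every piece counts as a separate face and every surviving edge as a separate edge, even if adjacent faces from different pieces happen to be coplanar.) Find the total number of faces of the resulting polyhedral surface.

67

A decagonal pyramid: V=11, E=20, F=11.
Attach a 13-gonal bipyramid (V=15, E=39, F=26) along a 3-gon: merge 3 vertices and 3 edges, delete both glued faces → V=23, E=56, F=35.
Attach a dodecagonal antiprism (V=24, E=48, F=26) along a 3-gon: merge 3 vertices and 3 edges, delete both glued faces → V=44, E=101, F=59.
Attach a pentagonal bipyramid (V=7, E=15, F=10) along a 3-gon: merge 3 vertices and 3 edges, delete both glued faces → V=48, E=113, F=67.
Check: V − E + F = 48 − 113 + 67 = 2.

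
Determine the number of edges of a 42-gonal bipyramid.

A bipyramid over an n-gon has 2n triangular faces and n + 2 vertices: V = 42 + 2 = 44, E = 3·42 = 126, F = 2·42 = 84.
Check: V − E + F = 44 − 126 + 84 = 2.

126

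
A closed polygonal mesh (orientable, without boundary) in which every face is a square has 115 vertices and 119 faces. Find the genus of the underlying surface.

3

Every face is a square, so 2E = 4·119 = 476, giving E = 238.
χ = V − E + F = 115 − 238 + 119 = -4.
For a closed orientable surface χ = 2 − 2g, so g = (2 − (-4))/2 = 3.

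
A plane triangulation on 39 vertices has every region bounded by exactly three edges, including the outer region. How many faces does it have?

74

In a plane triangulation 3F = 2E and V − E + F = 2, so F = 2V − 4 = 2·39 − 4 = 74.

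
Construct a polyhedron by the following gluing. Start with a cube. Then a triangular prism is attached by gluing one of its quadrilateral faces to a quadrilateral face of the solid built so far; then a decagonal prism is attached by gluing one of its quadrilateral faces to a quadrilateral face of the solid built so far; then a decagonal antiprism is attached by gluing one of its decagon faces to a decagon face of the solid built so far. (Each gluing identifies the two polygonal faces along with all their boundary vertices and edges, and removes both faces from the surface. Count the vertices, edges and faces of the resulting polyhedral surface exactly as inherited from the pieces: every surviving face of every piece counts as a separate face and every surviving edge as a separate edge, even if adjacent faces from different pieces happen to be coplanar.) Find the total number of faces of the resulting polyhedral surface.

A cube: V=8, E=12, F=6.
Attach a triangular prism (V=6, E=9, F=5) along a 4-gon: merge 4 vertices and 4 edges, delete both glued faces → V=10, E=17, F=9.
Attach a decagonal prism (V=20, E=30, F=12) along a 4-gon: merge 4 vertices and 4 edges, delete both glued faces → V=26, E=43, F=19.
Attach a decagonal antiprism (V=20, E=40, F=22) along a 10-gon: merge 10 vertices and 10 edges, delete both glued faces → V=36, E=73, F=39.
Check: V − E + F = 36 − 73 + 39 = 2.

39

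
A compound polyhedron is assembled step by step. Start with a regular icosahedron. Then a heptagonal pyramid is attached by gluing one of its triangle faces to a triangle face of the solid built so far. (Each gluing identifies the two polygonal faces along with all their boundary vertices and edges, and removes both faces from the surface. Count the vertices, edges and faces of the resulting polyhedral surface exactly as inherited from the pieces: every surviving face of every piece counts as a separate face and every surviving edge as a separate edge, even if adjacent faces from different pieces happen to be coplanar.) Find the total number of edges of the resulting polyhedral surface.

41

A regular icosahedron: V=12, E=30, F=20.
Attach a heptagonal pyramid (V=8, E=14, F=8) along a 3-gon: merge 3 vertices and 3 edges, delete both glued faces → V=17, E=41, F=26.
Check: V − E + F = 17 − 41 + 26 = 2.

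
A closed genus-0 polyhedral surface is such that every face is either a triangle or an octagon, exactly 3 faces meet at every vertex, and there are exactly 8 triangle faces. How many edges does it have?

36

Let x be the number of octagons; then F = 8 + x.
Edge–face incidences: 2E = 3·8 + 8·x = 24 + 8x.
Every vertex has degree 3, so 3V = 2E.
Euler: V − E + F = 2 ⇒ (2E)/3 − E + (8 + x) = 2.
Multiply by 6: 2·(2E) − 3·(2E) + 6·(8 + x) = 12, i.e. 48 + 6x − (24 + 8x) = 12.
Collecting terms: −2x + 24 = 12, so −2x = −12, so x = 6.
Then 2E = 24 + 8·6 = 72, so E = 36, V = 2E/3 = 24, F = 8 + 6 = 14.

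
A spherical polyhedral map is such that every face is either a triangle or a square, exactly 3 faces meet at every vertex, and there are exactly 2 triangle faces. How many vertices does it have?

6

Let x be the number of squares; then F = 2 + x.
Edge–face incidences: 2E = 3·2 + 4·x = 6 + 4x.
Every vertex has degree 3, so 3V = 2E.
Euler: V − E + F = 2 ⇒ (2E)/3 − E + (2 + x) = 2.
Multiply by 6: 2·(2E) − 3·(2E) + 6·(2 + x) = 12, i.e. 12 + 6x − (6 + 4x) = 12.
Collecting terms: 2x + 6 = 12, so 2x = 6, so x = 3.
Then 2E = 6 + 4·3 = 18, so E = 9, V = 2E/3 = 6, F = 2 + 3 = 5.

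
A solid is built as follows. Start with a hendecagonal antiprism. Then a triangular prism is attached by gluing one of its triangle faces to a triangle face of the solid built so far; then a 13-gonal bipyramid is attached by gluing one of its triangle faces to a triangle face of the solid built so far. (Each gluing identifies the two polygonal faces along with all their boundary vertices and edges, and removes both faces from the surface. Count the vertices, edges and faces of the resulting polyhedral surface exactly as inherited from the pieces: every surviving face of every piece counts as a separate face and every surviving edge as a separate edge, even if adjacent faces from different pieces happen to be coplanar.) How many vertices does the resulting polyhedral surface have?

37

A hendecagonal antiprism: V=22, E=44, F=24.
Attach a triangular prism (V=6, E=9, F=5) along a 3-gon: merge 3 vertices and 3 edges, delete both glued faces → V=25, E=50, F=27.
Attach a 13-gonal bipyramid (V=15, E=39, F=26) along a 3-gon: merge 3 vertices and 3 edges, delete both glued faces → V=37, E=86, F=51.
Check: V − E + F = 37 − 86 + 51 = 2.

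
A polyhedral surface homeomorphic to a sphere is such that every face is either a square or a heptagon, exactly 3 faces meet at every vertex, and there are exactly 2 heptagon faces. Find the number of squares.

7

Let x be the number of squares; then F = 2 + x.
Edge–face incidences: 2E = 7·2 + 4·x = 14 + 4x.
Every vertex has degree 3, so 3V = 2E.
Euler: V − E + F = 2 ⇒ (2E)/3 − E + (2 + x) = 2.
Multiply by 6: 2·(2E) − 3·(2E) + 6·(2 + x) = 12, i.e. 12 + 6x − (14 + 4x) = 12.
Collecting terms: 2x − 2 = 12, so 2x = 14, so x = 7.
Then 2E = 14 + 4·7 = 42, so E = 21, V = 2E/3 = 14, F = 2 + 7 = 9.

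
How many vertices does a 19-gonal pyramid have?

20

A pyramid on an n-gon base has one n-gon and n triangles: V = 19 + 1 = 20, E = 2·19 = 38, F = 19 + 1 = 20.
Check: V − E + F = 20 − 38 + 20 = 2.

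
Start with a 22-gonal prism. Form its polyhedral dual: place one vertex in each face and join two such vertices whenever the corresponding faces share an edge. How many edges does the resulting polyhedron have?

The base solid has V = 44, E = 66, F = 24.
The dual swaps V and F and preserves E: V′ = F = 24, E′ = E = 66, F′ = V = 44.

66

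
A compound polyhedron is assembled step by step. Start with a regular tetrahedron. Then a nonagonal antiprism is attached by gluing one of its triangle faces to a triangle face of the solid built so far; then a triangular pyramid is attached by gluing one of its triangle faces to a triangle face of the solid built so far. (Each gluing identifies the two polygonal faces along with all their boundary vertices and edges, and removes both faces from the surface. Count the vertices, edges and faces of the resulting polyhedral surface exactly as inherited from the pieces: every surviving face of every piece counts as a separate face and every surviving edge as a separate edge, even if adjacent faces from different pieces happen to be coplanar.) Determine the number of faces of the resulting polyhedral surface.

A regular tetrahedron: V=4, E=6, F=4.
Attach a nonagonal antiprism (V=18, E=36, F=20) along a 3-gon: merge 3 vertices and 3 edges, delete both glued faces → V=19, E=39, F=22.
Attach a triangular pyramid (V=4, E=6, F=4) along a 3-gon: merge 3 vertices and 3 edges, delete both glued faces → V=20, E=42, F=24.
Check: V − E + F = 20 − 42 + 24 = 2.

24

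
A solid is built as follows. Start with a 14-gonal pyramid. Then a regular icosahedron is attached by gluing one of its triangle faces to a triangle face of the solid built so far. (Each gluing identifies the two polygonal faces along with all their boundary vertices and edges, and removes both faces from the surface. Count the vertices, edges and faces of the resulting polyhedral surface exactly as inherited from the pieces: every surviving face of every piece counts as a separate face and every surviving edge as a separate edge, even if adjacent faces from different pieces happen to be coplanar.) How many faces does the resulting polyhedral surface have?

A 14-gonal pyramid: V=15, E=28, F=15.
Attach a regular icosahedron (V=12, E=30, F=20) along a 3-gon: merge 3 vertices and 3 edges, delete both glued faces → V=24, E=55, F=33.
Check: V − E + F = 24 − 55 + 33 = 2.

33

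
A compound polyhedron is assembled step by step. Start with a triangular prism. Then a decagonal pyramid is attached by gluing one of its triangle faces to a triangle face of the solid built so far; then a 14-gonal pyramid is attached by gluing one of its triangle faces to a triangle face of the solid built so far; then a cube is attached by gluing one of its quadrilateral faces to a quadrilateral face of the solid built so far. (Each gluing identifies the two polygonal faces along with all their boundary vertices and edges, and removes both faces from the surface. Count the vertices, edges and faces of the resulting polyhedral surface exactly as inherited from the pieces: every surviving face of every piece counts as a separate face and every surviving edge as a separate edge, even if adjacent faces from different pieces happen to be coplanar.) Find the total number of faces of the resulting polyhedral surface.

A triangular prism: V=6, E=9, F=5.
Attach a decagonal pyramid (V=11, E=20, F=11) along a 3-gon: merge 3 vertices and 3 edges, delete both glued faces → V=14, E=26, F=14.
Attach a 14-gonal pyramid (V=15, E=28, F=15) along a 3-gon: merge 3 vertices and 3 edges, delete both glued faces → V=26, E=51, F=27.
Attach a cube (V=8, E=12, F=6) along a 4-gon: merge 4 vertices and 4 edges, delete both glued faces → V=30, E=59, F=31.
Check: V − E + F = 30 − 59 + 31 = 2.

31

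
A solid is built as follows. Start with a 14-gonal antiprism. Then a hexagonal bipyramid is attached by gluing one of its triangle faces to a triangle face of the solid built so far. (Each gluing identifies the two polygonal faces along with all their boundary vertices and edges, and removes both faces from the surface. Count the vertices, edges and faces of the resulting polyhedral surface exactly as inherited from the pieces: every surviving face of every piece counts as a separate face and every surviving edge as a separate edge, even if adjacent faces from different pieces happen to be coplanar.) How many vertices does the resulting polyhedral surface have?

A 14-gonal antiprism: V=28, E=56, F=30.
Attach a hexagonal bipyramid (V=8, E=18, F=12) along a 3-gon: merge 3 vertices and 3 edges, delete both glued faces → V=33, E=71, F=40.
Check: V − E + F = 33 − 71 + 40 = 2.

33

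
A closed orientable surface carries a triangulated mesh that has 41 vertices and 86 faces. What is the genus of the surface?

2

Every face is a triangle, so 2E = 3·86 = 258, giving E = 129.
χ = V − E + F = 41 − 129 + 86 = -2.
For a closed orientable surface χ = 2 − 2g, so g = (2 − (-2))/2 = 2.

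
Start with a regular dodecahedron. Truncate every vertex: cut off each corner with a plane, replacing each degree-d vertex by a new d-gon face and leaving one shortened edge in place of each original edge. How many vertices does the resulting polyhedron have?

60

The base solid has V = 20, E = 30, F = 12.
Truncation replaces each original edge-end by a new vertex, so V′ = 2E = 60.
Each original edge survives, and each old vertex of degree d contributes d new edges; summing degrees gives Σd = 2E, so E′ = E + 2E = 3E = 90.
Each original face survives and each original vertex becomes one new face: F′ = F + V = 32.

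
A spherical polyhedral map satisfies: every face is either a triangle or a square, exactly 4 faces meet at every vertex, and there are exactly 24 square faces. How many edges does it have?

60

Let x be the number of triangles; then F = 24 + x.
Edge–face incidences: 2E = 4·24 + 3·x = 96 + 3x.
Every vertex has degree 4, so 4V = 2E.
Euler: V − E + F = 2 ⇒ (2E)/4 − E + (24 + x) = 2.
Multiply by 8: 2·(2E) − 4·(2E) + 8·(24 + x) = 16, i.e. 192 + 8x − 2·(96 + 3x) = 16.
Collecting terms: 2x = 16, so x = 8.
Then 2E = 96 + 3·8 = 120, so E = 60, V = 2E/4 = 30, F = 24 + 8 = 32.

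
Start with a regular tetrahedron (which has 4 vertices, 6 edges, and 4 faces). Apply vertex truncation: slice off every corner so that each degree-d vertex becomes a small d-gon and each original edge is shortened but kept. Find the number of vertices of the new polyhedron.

12

Truncation replaces each original edge-end by a new vertex, so V′ = 2E = 12.
Each original edge survives, and each old vertex of degree d contributes d new edges; summing degrees gives Σd = 2E, so E′ = E + 2E = 3E = 18.
Each original face survives and each original vertex becomes one new face: F′ = F + V = 8.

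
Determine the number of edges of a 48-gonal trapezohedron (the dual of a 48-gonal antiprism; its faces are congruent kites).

192

The n-trapezohedron (dual of the n-antiprism) has V = 2·48 + 2 = 98, E = 4·48 = 192, F = 2·48 = 96.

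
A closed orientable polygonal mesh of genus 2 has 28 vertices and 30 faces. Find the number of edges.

For a closed orientable surface of genus 2, χ = 2 − 2·2 = -2.
E = V + F − (-2) = 28 + 30 − (-2) = 60.

60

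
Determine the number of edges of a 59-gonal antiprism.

236

An antiprism on an n-gon has two n-gon caps and 2n triangles: V = 2·59 = 118, E = 4·59 = 236, F = 2·59 + 2 = 120.
Check: V − E + F = 118 − 236 + 120 = 2.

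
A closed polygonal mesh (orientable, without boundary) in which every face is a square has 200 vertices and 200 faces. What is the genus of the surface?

1

Every face is a square, so 2E = 4·200 = 800, giving E = 400.
χ = V − E + F = 200 − 400 + 200 = 0.
For a closed orientable surface χ = 2 − 2g, so g = (2 − (0))/2 = 1.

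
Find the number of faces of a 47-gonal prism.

A prism on an n-gon has two n-gon bases and n rectangular sides: V = 2·47 = 94, E = 3·47 = 141, F = 47 + 2 = 49.

49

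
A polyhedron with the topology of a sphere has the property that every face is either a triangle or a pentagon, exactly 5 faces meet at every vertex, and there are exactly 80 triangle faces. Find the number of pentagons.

Let x be the number of pentagons; then F = 80 + x.
Edge–face incidences: 2E = 3·80 + 5·x = 240 + 5x.
Every vertex has degree 5, so 5V = 2E.
Euler: V − E + F = 2 ⇒ (2E)/5 − E + (80 + x) = 2.
Multiply by 10: 2·(2E) − 5·(2E) + 10·(80 + x) = 20, i.e. 800 + 10x − 3·(240 + 5x) = 20.
Collecting terms: −5x + 80 = 20, so −5x = −60, so x = 12.
Then 2E = 240 + 5·12 = 300, so E = 150, V = 2E/5 = 60, F = 80 + 12 = 92.

12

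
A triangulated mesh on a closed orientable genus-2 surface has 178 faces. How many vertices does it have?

χ = 2 − 2·2 = -2, and every face is a triangle so 3F = 2E.
E = 3·178/2 = 267. Then V = -2 + E − F = -2 + 267 − 178 = 87.

87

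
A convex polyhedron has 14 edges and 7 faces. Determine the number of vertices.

Here V − E + F = 2.
V = 2 + E − F = 2 + 14 − 7 = 9.

9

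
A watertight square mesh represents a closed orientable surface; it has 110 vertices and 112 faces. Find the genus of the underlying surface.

2

Every face is a square, so 2E = 4·112 = 448, giving E = 224.
χ = V − E + F = 110 − 224 + 112 = -2.
For a closed orientable surface χ = 2 − 2g, so g = (2 − (-2))/2 = 2.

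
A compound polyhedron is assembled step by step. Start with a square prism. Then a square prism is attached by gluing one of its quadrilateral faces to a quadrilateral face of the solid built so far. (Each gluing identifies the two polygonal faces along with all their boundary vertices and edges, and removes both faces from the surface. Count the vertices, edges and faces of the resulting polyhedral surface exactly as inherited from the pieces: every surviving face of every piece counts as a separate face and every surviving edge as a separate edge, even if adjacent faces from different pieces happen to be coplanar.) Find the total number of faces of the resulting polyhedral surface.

A square prism: V=8, E=12, F=6.
Attach a square prism (V=8, E=12, F=6) along a 4-gon: merge 4 vertices and 4 edges, delete both glued faces → V=12, E=20, F=10.
Check: V − E + F = 12 − 20 + 10 = 2.

10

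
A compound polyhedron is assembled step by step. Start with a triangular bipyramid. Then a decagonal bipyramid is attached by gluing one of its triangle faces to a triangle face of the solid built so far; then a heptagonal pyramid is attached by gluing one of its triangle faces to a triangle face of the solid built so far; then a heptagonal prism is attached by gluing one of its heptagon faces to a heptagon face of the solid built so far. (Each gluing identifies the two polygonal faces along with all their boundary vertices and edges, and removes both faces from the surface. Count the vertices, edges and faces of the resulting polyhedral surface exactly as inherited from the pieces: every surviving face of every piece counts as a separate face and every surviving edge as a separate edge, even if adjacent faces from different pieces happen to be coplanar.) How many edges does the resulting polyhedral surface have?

A triangular bipyramid: V=5, E=9, F=6.
Attach a decagonal bipyramid (V=12, E=30, F=20) along a 3-gon: merge 3 vertices and 3 edges, delete both glued faces → V=14, E=36, F=24.
Attach a heptagonal pyramid (V=8, E=14, F=8) along a 3-gon: merge 3 vertices and 3 edges, delete both glued faces → V=19, E=47, F=30.
Attach a heptagonal prism (V=14, E=21, F=9) along a 7-gon: merge 7 vertices and 7 edges, delete both glued faces → V=26, E=61, F=37.
Check: V − E + F = 26 − 61 + 37 = 2.

61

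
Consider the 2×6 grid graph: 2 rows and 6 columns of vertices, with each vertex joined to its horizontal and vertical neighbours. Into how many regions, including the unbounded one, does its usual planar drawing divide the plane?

6

The grid has V = 2·6 = 12 vertices and E = 2·5 + 6·1 = 16 edges.
F = 2 − V + E = 2 − 12 + 16 = 6.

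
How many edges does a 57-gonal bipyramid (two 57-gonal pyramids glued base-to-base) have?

171

A bipyramid over an n-gon has 2n triangular faces and n + 2 vertices: V = 57 + 2 = 59, E = 3·57 = 171, F = 2·57 = 114.
Check: V − E + F = 59 − 171 + 114 = 2.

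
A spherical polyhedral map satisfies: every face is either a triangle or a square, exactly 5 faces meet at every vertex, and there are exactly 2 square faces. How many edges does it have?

Let x be the number of triangles; then F = 2 + x.
Edge–face incidences: 2E = 4·2 + 3·x = 8 + 3x.
Every vertex has degree 5, so 5V = 2E.
Euler: V − E + F = 2 ⇒ (2E)/5 − E + (2 + x) = 2.
Multiply by 10: 2·(2E) − 5·(2E) + 10·(2 + x) = 20, i.e. 20 + 10x − 3·(8 + 3x) = 20.
Collecting terms: x − 4 = 20, so x = 24.
Then 2E = 8 + 3·24 = 80, so E = 40, V = 2E/5 = 16, F = 2 + 24 = 26.

40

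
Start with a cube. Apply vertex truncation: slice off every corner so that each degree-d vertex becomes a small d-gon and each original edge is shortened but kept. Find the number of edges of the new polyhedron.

The base solid has V = 8, E = 12, F = 6.
Truncation replaces each original edge-end by a new vertex, so V′ = 2E = 24.
Each original edge survives, and each old vertex of degree d contributes d new edges; summing degrees gives Σd = 2E, so E′ = E + 2E = 3E = 36.
Each original face survives and each original vertex becomes one new face: F′ = F + V = 14.

36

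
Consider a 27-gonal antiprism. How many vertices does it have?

An antiprism on an n-gon has two n-gon caps and 2n triangles: V = 2·27 = 54, E = 4·27 = 108, F = 2·27 + 2 = 56.
Check: V − E + F = 54 − 108 + 56 = 2.

54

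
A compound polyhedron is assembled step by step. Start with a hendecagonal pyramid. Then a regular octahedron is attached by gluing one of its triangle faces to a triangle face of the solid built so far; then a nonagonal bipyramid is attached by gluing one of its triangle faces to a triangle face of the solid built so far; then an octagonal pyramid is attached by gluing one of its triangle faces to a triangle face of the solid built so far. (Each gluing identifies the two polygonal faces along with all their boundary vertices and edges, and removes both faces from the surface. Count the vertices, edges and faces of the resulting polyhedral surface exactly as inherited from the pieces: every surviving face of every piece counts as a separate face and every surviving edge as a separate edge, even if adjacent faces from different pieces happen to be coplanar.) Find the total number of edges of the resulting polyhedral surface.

A hendecagonal pyramid: V=12, E=22, F=12.
Attach a regular octahedron (V=6, E=12, F=8) along a 3-gon: merge 3 vertices and 3 edges, delete both glued faces → V=15, E=31, F=18.
Attach a nonagonal bipyramid (V=11, E=27, F=18) along a 3-gon: merge 3 vertices and 3 edges, delete both glued faces → V=23, E=55, F=34.
Attach an octagonal pyramid (V=9, E=16, F=9) along a 3-gon: merge 3 vertices and 3 edges, delete both glued faces → V=29, E=68, F=41.
Check: V − E + F = 29 − 68 + 41 = 2.

68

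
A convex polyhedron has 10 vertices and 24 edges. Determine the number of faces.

16

Here V − E + F = 2.
F = 2 − V + E = 2 − 10 + 24 = 16.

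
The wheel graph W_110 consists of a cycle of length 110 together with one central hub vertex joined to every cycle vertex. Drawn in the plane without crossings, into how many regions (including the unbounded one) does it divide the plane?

W_110 has V = 110 + 1 = 111 vertices and E = 2·110 = 220 edges.
By Euler's formula F = 2 − V + E = 2 − 111 + 220 = 111.

111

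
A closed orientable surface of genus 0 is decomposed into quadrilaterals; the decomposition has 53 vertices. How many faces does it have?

χ = 2 − 2·0 = 2, and every face is a square so 4F = 2E.
V − E + F = 2 with E = 4F/2 gives 53 − (4/2 − 1)·F = 2, so F = 51 and E = 102.

51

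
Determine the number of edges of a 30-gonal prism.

90

A prism on an n-gon has two n-gon bases and n rectangular sides: V = 2·30 = 60, E = 3·30 = 90, F = 30 + 2 = 32.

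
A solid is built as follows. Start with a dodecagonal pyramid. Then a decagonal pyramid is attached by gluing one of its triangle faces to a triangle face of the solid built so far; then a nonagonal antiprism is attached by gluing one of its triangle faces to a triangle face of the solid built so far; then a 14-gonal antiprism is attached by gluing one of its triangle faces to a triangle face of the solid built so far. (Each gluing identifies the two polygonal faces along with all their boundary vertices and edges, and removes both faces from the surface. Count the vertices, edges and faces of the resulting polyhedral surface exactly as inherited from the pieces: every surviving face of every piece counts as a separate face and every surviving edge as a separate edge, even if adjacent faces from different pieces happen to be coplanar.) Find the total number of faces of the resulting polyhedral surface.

68

A dodecagonal pyramid: V=13, E=24, F=13.
Attach a decagonal pyramid (V=11, E=20, F=11) along a 3-gon: merge 3 vertices and 3 edges, delete both glued faces → V=21, E=41, F=22.
Attach a nonagonal antiprism (V=18, E=36, F=20) along a 3-gon: merge 3 vertices and 3 edges, delete both glued faces → V=36, E=74, F=40.
Attach a 14-gonal antiprism (V=28, E=56, F=30) along a 3-gon: merge 3 vertices and 3 edges, delete both glued faces → V=61, E=127, F=68.
Check: V − E + F = 61 − 127 + 68 = 2.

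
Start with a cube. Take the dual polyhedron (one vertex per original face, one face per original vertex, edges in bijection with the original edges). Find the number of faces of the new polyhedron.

8

The base solid has V = 8, E = 12, F = 6.
The dual swaps V and F and preserves E: V′ = F = 6, E′ = E = 12, F′ = V = 8.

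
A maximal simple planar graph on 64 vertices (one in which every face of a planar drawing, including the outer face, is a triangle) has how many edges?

In a plane triangulation 3F = 2E and V − E + F = 2, so E = 3V − 6 = 3·64 − 6 = 186.

186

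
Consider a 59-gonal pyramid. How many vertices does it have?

60

A pyramid on an n-gon base has one n-gon and n triangles: V = 59 + 1 = 60, E = 2·59 = 118, F = 59 + 1 = 60.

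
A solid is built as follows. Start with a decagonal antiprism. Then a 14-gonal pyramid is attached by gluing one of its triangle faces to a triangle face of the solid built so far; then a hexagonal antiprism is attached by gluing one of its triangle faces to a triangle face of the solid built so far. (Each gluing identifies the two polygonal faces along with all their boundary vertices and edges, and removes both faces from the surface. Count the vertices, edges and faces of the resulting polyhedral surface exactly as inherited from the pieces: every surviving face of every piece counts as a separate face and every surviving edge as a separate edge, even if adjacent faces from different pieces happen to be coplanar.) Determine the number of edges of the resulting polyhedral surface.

A decagonal antiprism: V=20, E=40, F=22.
Attach a 14-gonal pyramid (V=15, E=28, F=15) along a 3-gon: merge 3 vertices and 3 edges, delete both glued faces → V=32, E=65, F=35.
Attach a hexagonal antiprism (V=12, E=24, F=14) along a 3-gon: merge 3 vertices and 3 edges, delete both glued faces → V=41, E=86, F=47.
Check: V − E + F = 41 − 86 + 47 = 2.

86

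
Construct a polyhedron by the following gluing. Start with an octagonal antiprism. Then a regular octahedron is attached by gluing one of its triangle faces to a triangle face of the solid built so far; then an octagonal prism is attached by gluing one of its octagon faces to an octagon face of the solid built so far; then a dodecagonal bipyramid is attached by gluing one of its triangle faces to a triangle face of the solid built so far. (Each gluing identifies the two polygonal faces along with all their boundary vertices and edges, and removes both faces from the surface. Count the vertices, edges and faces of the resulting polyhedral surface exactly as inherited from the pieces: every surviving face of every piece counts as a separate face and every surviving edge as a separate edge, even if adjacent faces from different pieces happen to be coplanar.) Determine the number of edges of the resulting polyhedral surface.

An octagonal antiprism: V=16, E=32, F=18.
Attach a regular octahedron (V=6, E=12, F=8) along a 3-gon: merge 3 vertices and 3 edges, delete both glued faces → V=19, E=41, F=24.
Attach an octagonal prism (V=16, E=24, F=10) along an 8-gon: merge 8 vertices and 8 edges, delete both glued faces → V=27, E=57, F=32.
Attach a dodecagonal bipyramid (V=14, E=36, F=24) along a 3-gon: merge 3 vertices and 3 edges, delete both glued faces → V=38, E=90, F=54.
Check: V − E + F = 38 − 90 + 54 = 2.

90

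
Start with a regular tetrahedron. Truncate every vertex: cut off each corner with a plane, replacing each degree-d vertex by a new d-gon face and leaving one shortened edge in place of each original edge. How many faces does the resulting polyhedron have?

The base solid has V = 4, E = 6, F = 4.
Truncation replaces each original edge-end by a new vertex, so V′ = 2E = 12.
Each original edge survives, and each old vertex of degree d contributes d new edges; summing degrees gives Σd = 2E, so E′ = E + 2E = 3E = 18.
Each original face survives and each original vertex becomes one new face: F′ = F + V = 8.

8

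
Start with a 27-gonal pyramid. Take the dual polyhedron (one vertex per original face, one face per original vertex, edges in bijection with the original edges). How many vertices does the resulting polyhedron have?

The base solid has V = 28, E = 54, F = 28.
The dual swaps V and F and preserves E: V′ = F = 28, E′ = E = 54, F′ = V = 28.

28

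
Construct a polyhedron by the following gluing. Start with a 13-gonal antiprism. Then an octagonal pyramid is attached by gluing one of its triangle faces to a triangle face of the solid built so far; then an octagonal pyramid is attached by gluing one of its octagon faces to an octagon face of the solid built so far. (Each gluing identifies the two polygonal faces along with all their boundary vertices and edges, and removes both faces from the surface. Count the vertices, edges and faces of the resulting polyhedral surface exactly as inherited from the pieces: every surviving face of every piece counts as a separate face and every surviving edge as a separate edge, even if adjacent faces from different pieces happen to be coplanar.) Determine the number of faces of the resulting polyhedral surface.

A 13-gonal antiprism: V=26, E=52, F=28.
Attach an octagonal pyramid (V=9, E=16, F=9) along a 3-gon: merge 3 vertices and 3 edges, delete both glued faces → V=32, E=65, F=35.
Attach an octagonal pyramid (V=9, E=16, F=9) along an 8-gon: merge 8 vertices and 8 edges, delete both glued faces → V=33, E=73, F=42.
Check: V − E + F = 33 − 73 + 42 = 2.

42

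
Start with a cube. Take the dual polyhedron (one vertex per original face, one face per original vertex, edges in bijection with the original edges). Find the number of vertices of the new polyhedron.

6

The base solid has V = 8, E = 12, F = 6.
The dual swaps V and F and preserves E: V′ = F = 6, E′ = E = 12, F′ = V = 8.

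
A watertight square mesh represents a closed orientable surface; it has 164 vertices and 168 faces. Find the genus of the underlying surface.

Every face is a square, so 2E = 4·168 = 672, giving E = 336.
χ = V − E + F = 164 − 336 + 168 = -4.
For a closed orientable surface χ = 2 − 2g, so g = (2 − (-4))/2 = 3.

3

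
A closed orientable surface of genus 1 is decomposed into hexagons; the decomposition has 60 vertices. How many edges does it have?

χ = 2 − 2·1 = 0, and every face is a hexagon so 6F = 2E.
V − E + F = 0 with E = 6F/2 gives 60 − (6/2 − 1)·F = 0, so F = 30 and E = 90.

90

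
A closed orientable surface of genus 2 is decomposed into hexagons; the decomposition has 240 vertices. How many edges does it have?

χ = 2 − 2·2 = -2, and every face is a hexagon so 6F = 2E.
V − E + F = -2 with E = 6F/2 gives 240 − (6/2 − 1)·F = -2, so F = 121 and E = 363.

363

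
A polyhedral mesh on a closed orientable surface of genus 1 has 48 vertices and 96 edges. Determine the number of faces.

48

For a closed orientable surface of genus 1, χ = 2 − 2·1 = 0.
F = 0 − V + E = 0 − 48 + 96 = 48.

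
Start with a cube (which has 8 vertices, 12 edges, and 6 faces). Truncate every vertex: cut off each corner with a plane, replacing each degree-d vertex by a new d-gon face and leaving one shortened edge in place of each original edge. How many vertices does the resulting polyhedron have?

Truncation replaces each original edge-end by a new vertex, so V′ = 2E = 24.
Each original edge survives, and each old vertex of degree d contributes d new edges; summing degrees gives Σd = 2E, so E′ = E + 2E = 3E = 36.
Each original face survives and each original vertex becomes one new face: F′ = F + V = 14.

24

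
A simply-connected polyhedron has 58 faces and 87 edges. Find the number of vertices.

31

Here V − E + F = 2.
V = 2 + E − F = 2 + 87 − 58 = 31.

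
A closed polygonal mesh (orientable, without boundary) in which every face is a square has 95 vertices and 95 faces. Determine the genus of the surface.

Every face is a square, so 2E = 4·95 = 380, giving E = 190.
χ = V − E + F = 95 − 190 + 95 = 0.
For a closed orientable surface χ = 2 − 2g, so g = (2 − (0))/2 = 1.

1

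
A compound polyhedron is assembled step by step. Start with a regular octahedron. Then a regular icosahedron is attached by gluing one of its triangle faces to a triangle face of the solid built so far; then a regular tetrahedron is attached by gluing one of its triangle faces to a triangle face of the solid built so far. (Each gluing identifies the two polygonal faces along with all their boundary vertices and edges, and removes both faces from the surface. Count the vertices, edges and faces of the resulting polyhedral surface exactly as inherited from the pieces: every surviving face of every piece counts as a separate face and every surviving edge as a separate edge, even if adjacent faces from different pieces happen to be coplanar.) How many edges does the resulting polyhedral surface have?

A regular octahedron: V=6, E=12, F=8.
Attach a regular icosahedron (V=12, E=30, F=20) along a 3-gon: merge 3 vertices and 3 edges, delete both glued faces → V=15, E=39, F=26.
Attach a regular tetrahedron (V=4, E=6, F=4) along a 3-gon: merge 3 vertices and 3 edges, delete both glued faces → V=16, E=42, F=28.
Check: V − E + F = 16 − 42 + 28 = 2.

42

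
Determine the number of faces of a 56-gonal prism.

58

A prism on an n-gon has two n-gon bases and n rectangular sides: V = 2·56 = 112, E = 3·56 = 168, F = 56 + 2 = 58.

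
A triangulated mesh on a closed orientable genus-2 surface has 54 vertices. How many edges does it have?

χ = 2 − 2·2 = -2, and every face is a triangle so 3F = 2E.
V − E + F = -2 with E = 3F/2 gives 54 − (3/2 − 1)·F = -2, so F = 112 and E = 168.

168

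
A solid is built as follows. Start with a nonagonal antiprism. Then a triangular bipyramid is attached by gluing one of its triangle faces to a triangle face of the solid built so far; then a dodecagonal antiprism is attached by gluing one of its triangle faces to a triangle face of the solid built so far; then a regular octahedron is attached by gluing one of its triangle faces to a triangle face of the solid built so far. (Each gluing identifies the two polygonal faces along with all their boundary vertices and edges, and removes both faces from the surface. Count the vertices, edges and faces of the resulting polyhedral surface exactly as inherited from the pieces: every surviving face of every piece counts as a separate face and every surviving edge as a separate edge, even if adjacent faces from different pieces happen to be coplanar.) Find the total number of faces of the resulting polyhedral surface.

A nonagonal antiprism: V=18, E=36, F=20.
Attach a triangular bipyramid (V=5, E=9, F=6) along a 3-gon: merge 3 vertices and 3 edges, delete both glued faces → V=20, E=42, F=24.
Attach a dodecagonal antiprism (V=24, E=48, F=26) along a 3-gon: merge 3 vertices and 3 edges, delete both glued faces → V=41, E=87, F=48.
Attach a regular octahedron (V=6, E=12, F=8) along a 3-gon: merge 3 vertices and 3 edges, delete both glued faces → V=44, E=96, F=54.
Check: V − E + F = 44 − 96 + 54 = 2.

54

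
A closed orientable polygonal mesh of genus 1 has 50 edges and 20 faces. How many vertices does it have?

For a closed orientable surface of genus 1, χ = 2 − 2·1 = 0.
V = 0 + E − F = 0 + 50 − 20 = 30.

30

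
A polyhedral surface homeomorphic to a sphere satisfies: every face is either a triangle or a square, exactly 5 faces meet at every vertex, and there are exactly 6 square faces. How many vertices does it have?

Let x be the number of triangles; then F = 6 + x.
Edge–face incidences: 2E = 4·6 + 3·x = 24 + 3x.
Every vertex has degree 5, so 5V = 2E.
Euler: V − E + F = 2 ⇒ (2E)/5 − E + (6 + x) = 2.
Multiply by 10: 2·(2E) − 5·(2E) + 10·(6 + x) = 20, i.e. 60 + 10x − 3·(24 + 3x) = 20.
Collecting terms: x − 12 = 20, so x = 32.
Then 2E = 24 + 3·32 = 120, so E = 60, V = 2E/5 = 24, F = 6 + 32 = 38.

24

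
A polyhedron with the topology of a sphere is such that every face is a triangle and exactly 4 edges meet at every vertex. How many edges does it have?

Each face has 3 edges and each edge borders two faces, so 2E = 3F.
Each vertex has degree 4, so 4V = 2E and hence V = 3F/4.
Euler: V − E + F = 2 ⇒ (3F/4) − (3F/2) + F = 2.
Multiply by 8: (6 − 12 + 8)F = 16, i.e. 2F = 16.
So F = 8, E = 3·8/2 = 12, V = 3·8/4 = 6.

12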